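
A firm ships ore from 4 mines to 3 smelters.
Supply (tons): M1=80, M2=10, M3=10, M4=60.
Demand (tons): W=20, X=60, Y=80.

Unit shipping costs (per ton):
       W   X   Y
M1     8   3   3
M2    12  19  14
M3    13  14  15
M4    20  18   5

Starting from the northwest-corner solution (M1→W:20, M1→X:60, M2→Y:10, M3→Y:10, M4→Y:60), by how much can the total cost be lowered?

140

Current plan cost = 20·8 + 60·3 + 10·14 + 10·15 + 60·5 = 930.
Optimal plan:
  M1 to X: 60 × 3 = 180
  M1 to Y: 20 × 3 = 60
  M2 to W: 10 × 12 = 120
  M3 to W: 10 × 13 = 130
  M4 to Y: 60 × 5 = 300
Optimal cost = 790.
Saving = 930 − 790 = 140.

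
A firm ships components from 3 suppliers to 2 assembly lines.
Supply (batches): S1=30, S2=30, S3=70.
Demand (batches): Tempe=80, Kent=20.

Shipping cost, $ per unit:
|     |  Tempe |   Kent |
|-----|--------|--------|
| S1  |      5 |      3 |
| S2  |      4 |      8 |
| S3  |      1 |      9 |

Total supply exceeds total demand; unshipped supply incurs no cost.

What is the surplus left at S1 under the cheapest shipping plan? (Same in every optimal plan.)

10

An optimal plan:
  S1→Kent: 20 × $3 = $60
  S2→Tempe: 10 × $4 = $40
  S3→Tempe: 70 × $1 = $70
Total cost = $170.
S1 ships 20 of its 30, leaving 10.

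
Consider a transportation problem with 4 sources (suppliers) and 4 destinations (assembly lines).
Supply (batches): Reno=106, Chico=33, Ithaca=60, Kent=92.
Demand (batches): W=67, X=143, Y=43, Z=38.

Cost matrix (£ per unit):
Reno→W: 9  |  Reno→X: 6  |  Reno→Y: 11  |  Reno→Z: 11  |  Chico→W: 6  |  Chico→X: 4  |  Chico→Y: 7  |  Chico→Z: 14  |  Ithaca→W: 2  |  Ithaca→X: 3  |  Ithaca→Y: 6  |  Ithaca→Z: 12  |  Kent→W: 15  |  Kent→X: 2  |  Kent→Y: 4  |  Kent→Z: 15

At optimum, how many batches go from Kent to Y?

43

Optimal shipments:
  Reno to X: 68 batches
  Reno to Z: 38 batches
  Chico to W: 7 batches
  Chico to X: 26 batches
  Ithaca to W: 60 batches
  Kent to X: 49 batches
  Kent to Y: 43 batches
Total cost = £1362.
So Kent→Y carries 43 batches.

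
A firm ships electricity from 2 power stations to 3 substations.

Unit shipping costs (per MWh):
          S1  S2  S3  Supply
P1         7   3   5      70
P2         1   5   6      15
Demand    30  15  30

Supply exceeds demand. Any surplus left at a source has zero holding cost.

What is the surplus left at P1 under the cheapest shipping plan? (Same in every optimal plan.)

10

An optimal plan:
  P1→S1: 15 × 7 = 105
  P1→S2: 15 × 3 = 45
  P1→S3: 30 × 5 = 150
  P2→S1: 15 × 1 = 15
Total cost = 315.
P1 ships 60 of its 70, leaving 10.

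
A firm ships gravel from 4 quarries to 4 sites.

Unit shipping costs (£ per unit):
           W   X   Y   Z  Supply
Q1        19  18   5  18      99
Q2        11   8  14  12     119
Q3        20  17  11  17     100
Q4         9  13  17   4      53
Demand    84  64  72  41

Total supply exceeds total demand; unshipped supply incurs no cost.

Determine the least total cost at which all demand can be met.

One minimum-cost allocation:
  Q1→W: 17 truckloads
  Q1→Y: 72 truckloads
  Q2→W: 55 truckloads
  Q2→X: 64 truckloads
  Q4→W: 12 truckloads
  Q4→Z: 41 truckloads
Total cost = £2072.
(Supply check: Q1 ships 89; Q2 ships 119; Q3 ships 0; Q4 ships 53.)

2072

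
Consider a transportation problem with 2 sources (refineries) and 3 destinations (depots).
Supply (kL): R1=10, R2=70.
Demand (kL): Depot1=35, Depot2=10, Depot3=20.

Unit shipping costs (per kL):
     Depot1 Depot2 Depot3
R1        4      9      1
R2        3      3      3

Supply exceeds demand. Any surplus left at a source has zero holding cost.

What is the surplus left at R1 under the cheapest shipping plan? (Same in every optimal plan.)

Minimum-cost shipments:
  R1→Depot3: 10 × 1 = 10
  R2→Depot1: 35 × 3 = 105
  R2→Depot2: 10 × 3 = 30
  R2→Depot3: 10 × 3 = 30
Total cost = 175.
R1 ships 10 of its 10, leaving 0.

0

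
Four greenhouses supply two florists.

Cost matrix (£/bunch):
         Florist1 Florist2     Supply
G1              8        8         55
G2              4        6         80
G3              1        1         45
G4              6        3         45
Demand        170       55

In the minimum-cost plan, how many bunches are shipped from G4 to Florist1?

0

Optimal shipments:
  G1->Florist1: 55 × £8 = £440
  G2->Florist1: 80 × £4 = £320
  G3->Florist1: 35 × £1 = £35
  G3->Florist2: 10 × £1 = £10
  G4->Florist2: 45 × £3 = £135
Total cost = £940.
The route G4→Florist1 is not used.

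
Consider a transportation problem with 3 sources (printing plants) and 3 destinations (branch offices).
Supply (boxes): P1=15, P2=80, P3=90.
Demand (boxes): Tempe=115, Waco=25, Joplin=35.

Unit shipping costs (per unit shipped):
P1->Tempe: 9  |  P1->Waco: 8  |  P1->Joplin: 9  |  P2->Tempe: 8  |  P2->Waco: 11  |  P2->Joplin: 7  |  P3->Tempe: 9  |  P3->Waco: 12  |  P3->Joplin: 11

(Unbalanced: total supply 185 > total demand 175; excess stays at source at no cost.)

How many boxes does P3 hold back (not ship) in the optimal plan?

Minimum-cost shipments:
  P1→Waco: 15 × 8 = 120
  P2→Tempe: 35 × 8 = 280
  P2→Waco: 10 × 11 = 110
  P2→Joplin: 35 × 7 = 245
  P3→Tempe: 80 × 9 = 720
Total cost = 1475.
P3 ships 80 of its 90, leaving 10.

10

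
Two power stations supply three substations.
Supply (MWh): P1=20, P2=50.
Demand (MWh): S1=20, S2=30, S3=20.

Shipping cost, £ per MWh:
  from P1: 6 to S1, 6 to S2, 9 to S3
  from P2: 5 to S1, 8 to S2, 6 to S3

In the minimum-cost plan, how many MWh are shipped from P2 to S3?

The minimum-cost plan:
  P1–S2: 20 × £6 = £120
  P2–S1: 20 × £5 = £100
  P2–S2: 10 × £8 = £80
  P2–S3: 20 × £6 = £120
Total cost = £420.
So P2→S3 carries 20 MWh.

20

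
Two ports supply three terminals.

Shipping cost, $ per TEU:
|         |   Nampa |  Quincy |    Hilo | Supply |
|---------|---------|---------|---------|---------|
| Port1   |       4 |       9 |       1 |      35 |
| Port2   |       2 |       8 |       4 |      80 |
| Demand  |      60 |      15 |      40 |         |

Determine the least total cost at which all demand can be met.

295

Optimal allocation:
  Port1→Hilo: 35 × $1 = $35
  Port2→Nampa: 60 × $2 = $120
  Port2→Quincy: 15 × $8 = $120
  Port2→Hilo: 5 × $4 = $20
Total = 35 + 120 + 120 + 20 = $295.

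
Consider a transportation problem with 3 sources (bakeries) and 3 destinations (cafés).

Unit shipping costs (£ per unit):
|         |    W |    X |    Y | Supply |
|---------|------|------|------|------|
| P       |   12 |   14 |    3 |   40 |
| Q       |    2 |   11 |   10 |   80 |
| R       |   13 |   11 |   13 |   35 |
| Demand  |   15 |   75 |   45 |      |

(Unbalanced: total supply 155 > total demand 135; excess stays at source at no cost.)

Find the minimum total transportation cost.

Optimal allocation:
  P to Y: 40 × £3 = £120
  Q to W: 15 × £2 = £30
  Q to X: 60 × £11 = £660
  Q to Y: 5 × £10 = £50
  R to X: 15 × £11 = £165
Total = 120 + 30 + 660 + 50 + 165 = £1025.

1025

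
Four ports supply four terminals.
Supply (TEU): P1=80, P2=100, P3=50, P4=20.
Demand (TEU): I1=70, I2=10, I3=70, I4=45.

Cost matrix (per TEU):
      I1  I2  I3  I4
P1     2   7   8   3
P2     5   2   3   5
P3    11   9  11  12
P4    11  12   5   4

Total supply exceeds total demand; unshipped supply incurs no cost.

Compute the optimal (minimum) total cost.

One minimum-cost allocation:
  P1->I1: 70 × 2 = 140
  P1->I4: 10 × 3 = 30
  P2->I2: 10 × 2 = 20
  P2->I3: 70 × 3 = 210
  P2->I4: 15 × 5 = 75
  P4->I4: 20 × 4 = 80
Total = 140 + 30 + 20 + 210 + 75 + 80 = 555.

555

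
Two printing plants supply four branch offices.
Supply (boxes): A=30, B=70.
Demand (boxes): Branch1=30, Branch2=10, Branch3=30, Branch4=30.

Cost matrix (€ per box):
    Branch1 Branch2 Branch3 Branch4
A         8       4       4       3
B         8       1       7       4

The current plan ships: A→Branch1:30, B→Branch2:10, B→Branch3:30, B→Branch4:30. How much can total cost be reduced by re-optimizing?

90

Current plan cost = 30·8 + 10·1 + 30·7 + 30·4 = €580.
Optimal plan:
  A->Branch3: 30 × €4 = €120
  B->Branch1: 30 × €8 = €240
  B->Branch2: 10 × €1 = €10
  B->Branch4: 30 × €4 = €120
Optimal cost = €490.
Saving = 580 − 490 = €90.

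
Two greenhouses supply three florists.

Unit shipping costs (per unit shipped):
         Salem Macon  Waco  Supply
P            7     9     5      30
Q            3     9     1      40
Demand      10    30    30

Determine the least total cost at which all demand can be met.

330

An optimal shipping plan:
  P–Macon: 30 × 9 = 270
  Q–Salem: 10 × 3 = 30
  Q–Waco: 30 × 1 = 30
Total = 270 + 30 + 30 = 330.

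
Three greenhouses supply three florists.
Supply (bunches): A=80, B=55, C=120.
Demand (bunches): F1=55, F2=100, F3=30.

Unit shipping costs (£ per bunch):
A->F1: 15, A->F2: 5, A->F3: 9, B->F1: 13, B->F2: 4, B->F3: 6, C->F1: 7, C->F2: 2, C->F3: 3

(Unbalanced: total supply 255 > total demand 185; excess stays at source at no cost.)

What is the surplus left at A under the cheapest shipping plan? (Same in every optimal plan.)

Minimum-cost shipments:
  A→F2: 10 × £5 = £50
  B→F2: 55 × £4 = £220
  C→F1: 55 × £7 = £385
  C→F2: 35 × £2 = £70
  C→F3: 30 × £3 = £90
Total cost = £815.
A ships 10 of its 80, leaving 70.

70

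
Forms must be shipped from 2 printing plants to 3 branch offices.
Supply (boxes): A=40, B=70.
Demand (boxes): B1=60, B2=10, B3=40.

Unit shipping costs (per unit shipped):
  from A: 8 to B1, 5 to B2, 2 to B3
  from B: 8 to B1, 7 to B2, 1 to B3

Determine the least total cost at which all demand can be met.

570

Optimal allocation:
  A→B1: 30 × 8 = 240
  A→B2: 10 × 5 = 50
  B→B1: 30 × 8 = 240
  B→B3: 40 × 1 = 40
Total = 240 + 50 + 240 + 40 = 570.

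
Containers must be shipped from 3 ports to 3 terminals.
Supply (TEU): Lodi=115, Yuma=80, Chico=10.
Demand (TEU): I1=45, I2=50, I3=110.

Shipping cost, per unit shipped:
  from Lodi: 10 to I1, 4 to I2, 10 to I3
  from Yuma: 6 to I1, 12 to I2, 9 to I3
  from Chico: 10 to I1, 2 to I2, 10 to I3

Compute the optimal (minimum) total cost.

Optimal allocation:
  Lodi→I2: 40 × 4 = 160
  Lodi→I3: 75 × 10 = 750
  Yuma→I1: 45 × 6 = 270
  Yuma→I3: 35 × 9 = 315
  Chico→I2: 10 × 2 = 20
Total = 160 + 750 + 270 + 315 + 20 = 1515.
(Supply check: Lodi ships 115; Yuma ships 80; Chico ships 10.)

1515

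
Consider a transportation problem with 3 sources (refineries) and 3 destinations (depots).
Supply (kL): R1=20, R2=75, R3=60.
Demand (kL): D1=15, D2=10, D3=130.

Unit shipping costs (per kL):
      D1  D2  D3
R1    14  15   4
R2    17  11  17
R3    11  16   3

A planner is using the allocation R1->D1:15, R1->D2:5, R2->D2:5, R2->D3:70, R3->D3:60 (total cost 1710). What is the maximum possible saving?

235

Current plan cost = 15·14 + 5·15 + 5·11 + 70·17 + 60·3 = 1710.
Optimal plan:
  R1→D3: 20 × 4 = 80
  R2→D1: 15 × 17 = 255
  R2→D2: 10 × 11 = 110
  R2→D3: 50 × 17 = 850
  R3→D3: 60 × 3 = 180
Optimal cost = 1475.
Saving = 1710 − 1475 = 235.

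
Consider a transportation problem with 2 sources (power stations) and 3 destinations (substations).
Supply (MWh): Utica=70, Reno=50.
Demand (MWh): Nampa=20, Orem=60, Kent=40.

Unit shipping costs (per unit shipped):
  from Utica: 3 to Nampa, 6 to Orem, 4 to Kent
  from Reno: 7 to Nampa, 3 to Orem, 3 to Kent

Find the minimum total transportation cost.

An optimal shipping plan:
  Utica–Nampa: 20 MWh
  Utica–Orem: 10 MWh
  Utica–Kent: 40 MWh
  Reno–Orem: 50 MWh
Total cost = 430.
(Supply check: Utica ships 70; Reno ships 50.)

430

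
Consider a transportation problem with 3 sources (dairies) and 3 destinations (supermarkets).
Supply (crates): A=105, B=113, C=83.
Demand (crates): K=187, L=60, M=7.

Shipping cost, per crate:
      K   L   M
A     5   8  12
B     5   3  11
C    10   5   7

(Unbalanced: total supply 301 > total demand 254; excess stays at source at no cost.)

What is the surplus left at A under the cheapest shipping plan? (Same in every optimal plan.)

Minimum-cost shipments:
  A to K: 105 crates
  B to K: 82 crates
  B to L: 31 crates
  C to L: 29 crates
  C to M: 7 crates
Total cost = 1222.
A ships 105 of its 105, leaving 0.

0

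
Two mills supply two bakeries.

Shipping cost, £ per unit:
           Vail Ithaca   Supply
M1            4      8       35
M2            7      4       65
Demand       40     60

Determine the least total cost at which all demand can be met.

415

A cheapest plan:
  M1–Vail: 35 × £4 = £140
  M2–Vail: 5 × £7 = £35
  M2–Ithaca: 60 × £4 = £240
Total = 140 + 35 + 240 = £415.
(Supply check: M1 ships 35; M2 ships 65.)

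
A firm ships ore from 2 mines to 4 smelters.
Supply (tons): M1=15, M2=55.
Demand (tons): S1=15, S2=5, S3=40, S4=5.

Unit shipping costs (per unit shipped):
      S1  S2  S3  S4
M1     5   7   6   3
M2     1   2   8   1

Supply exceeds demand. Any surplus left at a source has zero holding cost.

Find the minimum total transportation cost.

320

A cheapest plan:
  M1->S3: 15 × 6 = 90
  M2->S1: 15 × 1 = 15
  M2->S2: 5 × 2 = 10
  M2->S3: 25 × 8 = 200
  M2->S4: 5 × 1 = 5
Total = 90 + 15 + 10 + 200 + 5 = 320.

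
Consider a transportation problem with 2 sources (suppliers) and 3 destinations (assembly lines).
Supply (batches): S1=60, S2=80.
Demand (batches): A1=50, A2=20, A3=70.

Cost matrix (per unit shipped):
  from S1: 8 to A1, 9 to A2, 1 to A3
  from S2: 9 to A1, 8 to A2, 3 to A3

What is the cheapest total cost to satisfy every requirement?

700

An optimal shipping plan:
  S1→A3: 60 × 1 = 60
  S2→A1: 50 × 9 = 450
  S2→A2: 20 × 8 = 160
  S2→A3: 10 × 3 = 30
Total = 60 + 450 + 160 + 30 = 700.
(Supply check: S1 ships 60; S2 ships 80.)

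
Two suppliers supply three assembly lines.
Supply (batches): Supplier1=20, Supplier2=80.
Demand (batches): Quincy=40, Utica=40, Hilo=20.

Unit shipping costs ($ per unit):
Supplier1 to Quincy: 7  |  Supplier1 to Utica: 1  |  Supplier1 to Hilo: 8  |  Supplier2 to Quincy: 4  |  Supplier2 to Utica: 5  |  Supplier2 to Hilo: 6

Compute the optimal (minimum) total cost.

Optimal allocation:
  Supplier1–Utica: 20 × $1 = $20
  Supplier2–Quincy: 40 × $4 = $160
  Supplier2–Utica: 20 × $5 = $100
  Supplier2–Hilo: 20 × $6 = $120
Total = 20 + 160 + 100 + 120 = $400.
(Supply check: Supplier1 ships 20; Supplier2 ships 80.)

400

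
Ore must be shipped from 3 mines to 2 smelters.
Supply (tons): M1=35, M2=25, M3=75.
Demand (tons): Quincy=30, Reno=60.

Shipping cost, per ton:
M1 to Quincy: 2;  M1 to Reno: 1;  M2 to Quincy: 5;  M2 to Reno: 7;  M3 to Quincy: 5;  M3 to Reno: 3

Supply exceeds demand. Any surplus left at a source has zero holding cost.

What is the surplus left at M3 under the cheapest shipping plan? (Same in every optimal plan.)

20

An optimal plan:
  M1→Quincy: 30 × 2 = 60
  M1→Reno: 5 × 1 = 5
  M3→Reno: 55 × 3 = 165
Total cost = 230.
M3 ships 55 of its 75, leaving 20.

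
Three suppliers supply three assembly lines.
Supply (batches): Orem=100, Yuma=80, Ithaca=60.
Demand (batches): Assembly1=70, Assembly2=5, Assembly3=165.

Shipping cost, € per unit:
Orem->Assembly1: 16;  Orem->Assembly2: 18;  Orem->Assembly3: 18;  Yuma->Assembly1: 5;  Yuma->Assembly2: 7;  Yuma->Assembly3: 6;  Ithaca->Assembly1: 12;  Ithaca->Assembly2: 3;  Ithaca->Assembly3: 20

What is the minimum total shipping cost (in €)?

A cheapest plan:
  Orem to Assembly1: 15 batches
  Orem to Assembly3: 85 batches
  Yuma to Assembly3: 80 batches
  Ithaca to Assembly1: 55 batches
  Ithaca to Assembly2: 5 batches
Total cost = €2925.
(Supply check: Orem ships 100; Yuma ships 80; Ithaca ships 60.)

2925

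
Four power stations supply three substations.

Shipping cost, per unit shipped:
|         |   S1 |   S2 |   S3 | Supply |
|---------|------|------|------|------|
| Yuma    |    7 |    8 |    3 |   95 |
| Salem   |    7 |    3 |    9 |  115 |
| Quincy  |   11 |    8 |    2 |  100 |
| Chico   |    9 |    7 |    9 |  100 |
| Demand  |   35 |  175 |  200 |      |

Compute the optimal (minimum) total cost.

1610

A cheapest plan:
  Yuma->S3: 95 × 3 = 285
  Salem->S2: 115 × 3 = 345
  Quincy->S3: 100 × 2 = 200
  Chico->S1: 35 × 9 = 315
  Chico->S2: 60 × 7 = 420
  Chico->S3: 5 × 9 = 45
Total = 285 + 345 + 200 + 315 + 420 + 45 = 1610.
(Supply check: Yuma ships 95; Salem ships 115; Quincy ships 100; Chico ships 100.)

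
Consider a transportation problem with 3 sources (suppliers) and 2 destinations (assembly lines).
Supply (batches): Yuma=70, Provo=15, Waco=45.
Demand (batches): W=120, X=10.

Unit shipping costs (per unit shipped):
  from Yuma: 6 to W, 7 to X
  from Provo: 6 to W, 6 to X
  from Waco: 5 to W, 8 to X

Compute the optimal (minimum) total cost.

A cheapest plan:
  Yuma->W: 70 × 6 = 420
  Provo->W: 5 × 6 = 30
  Provo->X: 10 × 6 = 60
  Waco->W: 45 × 5 = 225
Total = 420 + 30 + 60 + 225 = 735.
(Supply check: Yuma ships 70; Provo ships 15; Waco ships 45.)

735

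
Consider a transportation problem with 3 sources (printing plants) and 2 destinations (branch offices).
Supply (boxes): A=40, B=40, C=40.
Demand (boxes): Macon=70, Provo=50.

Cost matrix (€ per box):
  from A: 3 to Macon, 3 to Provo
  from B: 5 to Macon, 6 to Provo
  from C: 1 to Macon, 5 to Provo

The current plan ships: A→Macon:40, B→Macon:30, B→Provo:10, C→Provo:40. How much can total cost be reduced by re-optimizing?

160

Current plan cost = 40·3 + 30·5 + 10·6 + 40·5 = €530.
Optimal plan:
  A→Provo: 40 boxes
  B→Macon: 30 boxes
  B→Provo: 10 boxes
  C→Macon: 40 boxes
Optimal cost = €370.
Saving = 530 − 370 = €160.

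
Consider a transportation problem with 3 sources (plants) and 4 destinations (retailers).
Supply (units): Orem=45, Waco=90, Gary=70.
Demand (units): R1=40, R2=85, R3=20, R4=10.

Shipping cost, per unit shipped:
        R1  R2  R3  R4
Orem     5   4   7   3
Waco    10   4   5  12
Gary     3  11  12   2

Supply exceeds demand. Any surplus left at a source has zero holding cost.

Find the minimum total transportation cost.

One minimum-cost allocation:
  Orem→R2: 15 × 4 = 60
  Waco→R2: 70 × 4 = 280
  Waco→R3: 20 × 5 = 100
  Gary→R1: 40 × 3 = 120
  Gary→R4: 10 × 2 = 20
Total = 60 + 280 + 100 + 120 + 20 = 580.

580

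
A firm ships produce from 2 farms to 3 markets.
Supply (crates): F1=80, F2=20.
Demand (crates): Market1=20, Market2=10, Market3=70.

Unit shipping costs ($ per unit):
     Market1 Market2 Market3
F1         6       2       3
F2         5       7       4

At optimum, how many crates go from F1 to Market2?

The minimum-cost plan:
  F1->Market2: 10 × $2 = $20
  F1->Market3: 70 × $3 = $210
  F2->Market1: 20 × $5 = $100
Total cost = $330.
So F1→Market2 carries 10 crates.

10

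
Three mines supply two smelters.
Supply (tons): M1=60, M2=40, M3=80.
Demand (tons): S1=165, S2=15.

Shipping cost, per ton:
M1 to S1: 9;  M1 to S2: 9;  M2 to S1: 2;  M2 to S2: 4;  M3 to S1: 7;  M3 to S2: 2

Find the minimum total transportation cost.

A cheapest plan:
  M1→S1: 60 × 9 = 540
  M2→S1: 40 × 2 = 80
  M3→S1: 65 × 7 = 455
  M3→S2: 15 × 2 = 30
Total = 540 + 80 + 455 + 30 = 1105.

1105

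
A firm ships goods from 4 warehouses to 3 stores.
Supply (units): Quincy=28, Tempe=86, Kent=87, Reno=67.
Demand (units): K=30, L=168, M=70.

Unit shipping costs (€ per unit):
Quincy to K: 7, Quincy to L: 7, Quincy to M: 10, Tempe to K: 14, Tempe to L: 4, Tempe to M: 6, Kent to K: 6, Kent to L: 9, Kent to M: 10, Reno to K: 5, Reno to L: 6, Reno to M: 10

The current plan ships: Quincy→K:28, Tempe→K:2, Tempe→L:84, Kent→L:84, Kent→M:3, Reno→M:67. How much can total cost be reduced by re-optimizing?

Current plan cost = 28·7 + 2·14 + 84·4 + 84·9 + 3·10 + 67·10 = €2016.
Optimal plan:
  Quincy→L: 28 × €7 = €196
  Tempe→L: 73 × €4 = €292
  Tempe→M: 13 × €6 = €78
  Kent→K: 30 × €6 = €180
  Kent→M: 57 × €10 = €570
  Reno→L: 67 × €6 = €402
Optimal cost = €1718.
Saving = 2016 − 1718 = €298.

298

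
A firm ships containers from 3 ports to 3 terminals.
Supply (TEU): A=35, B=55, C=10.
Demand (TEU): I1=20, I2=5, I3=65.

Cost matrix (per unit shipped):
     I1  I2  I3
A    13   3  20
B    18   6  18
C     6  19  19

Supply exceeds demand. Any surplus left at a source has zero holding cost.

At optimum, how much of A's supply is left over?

10

Minimum-cost shipments:
  A–I1: 10 × 13 = 130
  A–I2: 5 × 3 = 15
  A–I3: 10 × 20 = 200
  B–I3: 55 × 18 = 990
  C–I1: 10 × 6 = 60
Total cost = 1395.
A ships 25 of its 35, leaving 10.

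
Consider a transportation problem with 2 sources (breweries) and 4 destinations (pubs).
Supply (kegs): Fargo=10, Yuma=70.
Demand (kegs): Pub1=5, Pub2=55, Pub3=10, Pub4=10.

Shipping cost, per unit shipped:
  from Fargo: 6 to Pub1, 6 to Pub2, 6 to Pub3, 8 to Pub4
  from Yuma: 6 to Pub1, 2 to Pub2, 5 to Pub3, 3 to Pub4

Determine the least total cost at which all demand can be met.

225

One minimum-cost allocation:
  Fargo to Pub1: 5 kegs
  Fargo to Pub3: 5 kegs
  Yuma to Pub2: 55 kegs
  Yuma to Pub3: 5 kegs
  Yuma to Pub4: 10 kegs
Total cost = 225.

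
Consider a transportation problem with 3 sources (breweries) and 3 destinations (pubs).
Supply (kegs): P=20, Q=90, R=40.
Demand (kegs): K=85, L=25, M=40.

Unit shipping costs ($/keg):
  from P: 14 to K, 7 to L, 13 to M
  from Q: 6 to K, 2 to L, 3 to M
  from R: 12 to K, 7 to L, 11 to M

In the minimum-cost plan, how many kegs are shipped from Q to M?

40

Solving gives:
  P→L: 20 kegs
  Q→K: 50 kegs
  Q→M: 40 kegs
  R→K: 35 kegs
  R→L: 5 kegs
Total cost = $1015.
So Q→M carries 40 kegs.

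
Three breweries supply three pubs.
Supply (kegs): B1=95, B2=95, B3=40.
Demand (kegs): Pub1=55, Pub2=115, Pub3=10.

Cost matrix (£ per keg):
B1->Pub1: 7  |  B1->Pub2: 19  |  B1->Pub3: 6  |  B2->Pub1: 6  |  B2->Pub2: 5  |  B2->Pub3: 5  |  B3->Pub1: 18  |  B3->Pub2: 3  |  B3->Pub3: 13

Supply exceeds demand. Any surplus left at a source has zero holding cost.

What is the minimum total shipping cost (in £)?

920

Optimal allocation:
  B1–Pub1: 35 kegs
  B1–Pub3: 10 kegs
  B2–Pub1: 20 kegs
  B2–Pub2: 75 kegs
  B3–Pub2: 40 kegs
Total cost = £920.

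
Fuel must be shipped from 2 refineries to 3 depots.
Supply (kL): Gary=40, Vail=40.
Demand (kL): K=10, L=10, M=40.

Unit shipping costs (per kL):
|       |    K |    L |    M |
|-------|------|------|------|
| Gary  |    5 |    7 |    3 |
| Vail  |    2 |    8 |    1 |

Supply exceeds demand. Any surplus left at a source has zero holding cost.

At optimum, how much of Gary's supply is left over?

An optimal plan:
  Gary–L: 10 × 7 = 70
  Gary–M: 10 × 3 = 30
  Vail–K: 10 × 2 = 20
  Vail–M: 30 × 1 = 30
Total cost = 150.
Gary ships 20 of its 40, leaving 20.

20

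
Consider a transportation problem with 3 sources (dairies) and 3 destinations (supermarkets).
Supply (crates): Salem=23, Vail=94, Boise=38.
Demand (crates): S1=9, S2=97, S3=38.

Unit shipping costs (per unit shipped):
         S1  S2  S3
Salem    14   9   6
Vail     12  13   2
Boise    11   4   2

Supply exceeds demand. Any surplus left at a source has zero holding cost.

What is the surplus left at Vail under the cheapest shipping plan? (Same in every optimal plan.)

Minimum-cost shipments:
  Salem->S2: 23 × 9 = 207
  Vail->S1: 9 × 12 = 108
  Vail->S2: 36 × 13 = 468
  Vail->S3: 38 × 2 = 76
  Boise->S2: 38 × 4 = 152
Total cost = 1011.
Vail ships 83 of its 94, leaving 11.

11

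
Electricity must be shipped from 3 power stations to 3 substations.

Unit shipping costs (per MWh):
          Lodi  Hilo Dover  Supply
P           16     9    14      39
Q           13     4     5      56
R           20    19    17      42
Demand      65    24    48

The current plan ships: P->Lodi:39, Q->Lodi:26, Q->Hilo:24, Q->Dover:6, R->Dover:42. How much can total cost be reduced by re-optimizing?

178

Current plan cost = 39·16 + 26·13 + 24·4 + 6·5 + 42·17 = 1802.
Optimal plan:
  P→Lodi: 23 × 16 = 368
  P→Hilo: 16 × 9 = 144
  Q→Hilo: 8 × 4 = 32
  Q→Dover: 48 × 5 = 240
  R→Lodi: 42 × 20 = 840
Optimal cost = 1624.
Saving = 1802 − 1624 = 178.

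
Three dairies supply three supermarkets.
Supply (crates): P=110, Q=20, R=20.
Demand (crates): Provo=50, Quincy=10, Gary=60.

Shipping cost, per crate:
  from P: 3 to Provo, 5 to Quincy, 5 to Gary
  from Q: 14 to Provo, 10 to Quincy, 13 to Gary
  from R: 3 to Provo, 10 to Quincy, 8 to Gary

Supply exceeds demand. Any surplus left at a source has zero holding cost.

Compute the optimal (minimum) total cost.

A cheapest plan:
  P→Provo: 30 crates
  P→Quincy: 10 crates
  P→Gary: 60 crates
  R→Provo: 20 crates
Total cost = 500.

500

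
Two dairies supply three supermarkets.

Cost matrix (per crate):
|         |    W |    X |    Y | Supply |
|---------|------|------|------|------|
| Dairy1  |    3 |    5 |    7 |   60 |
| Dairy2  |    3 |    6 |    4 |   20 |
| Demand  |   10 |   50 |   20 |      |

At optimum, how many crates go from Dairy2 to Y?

20

The minimum-cost plan:
  Dairy1->W: 10 crates
  Dairy1->X: 50 crates
  Dairy2->Y: 20 crates
Total cost = 360.
So Dairy2→Y carries 20 crates.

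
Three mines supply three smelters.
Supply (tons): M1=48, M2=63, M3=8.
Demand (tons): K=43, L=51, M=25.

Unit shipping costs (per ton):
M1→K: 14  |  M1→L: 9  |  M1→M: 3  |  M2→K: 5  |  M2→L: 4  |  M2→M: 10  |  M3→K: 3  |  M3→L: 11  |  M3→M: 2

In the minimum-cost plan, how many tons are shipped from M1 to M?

25

Solving gives:
  M1 to L: 23 × 9 = 207
  M1 to M: 25 × 3 = 75
  M2 to K: 35 × 5 = 175
  M2 to L: 28 × 4 = 112
  M3 to K: 8 × 3 = 24
Total cost = 593.
So M1→M carries 25 tons.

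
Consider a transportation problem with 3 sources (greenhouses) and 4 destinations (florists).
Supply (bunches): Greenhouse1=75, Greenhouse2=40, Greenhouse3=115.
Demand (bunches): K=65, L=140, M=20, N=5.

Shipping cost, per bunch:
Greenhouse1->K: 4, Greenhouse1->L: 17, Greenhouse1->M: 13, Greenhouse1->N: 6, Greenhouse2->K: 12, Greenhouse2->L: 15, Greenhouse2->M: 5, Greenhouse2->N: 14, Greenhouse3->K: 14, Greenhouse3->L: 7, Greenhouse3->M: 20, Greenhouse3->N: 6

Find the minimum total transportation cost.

1580

Optimal allocation:
  Greenhouse1->K: 65 bunches
  Greenhouse1->L: 5 bunches
  Greenhouse1->N: 5 bunches
  Greenhouse2->L: 20 bunches
  Greenhouse2->M: 20 bunches
  Greenhouse3->L: 115 bunches
Total cost = 1580.
(Supply check: Greenhouse1 ships 75; Greenhouse2 ships 40; Greenhouse3 ships 115.)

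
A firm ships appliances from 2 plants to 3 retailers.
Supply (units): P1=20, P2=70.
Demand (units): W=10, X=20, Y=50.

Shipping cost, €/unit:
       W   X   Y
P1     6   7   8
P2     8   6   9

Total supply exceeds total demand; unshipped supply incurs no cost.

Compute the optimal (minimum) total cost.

620

An optimal shipping plan:
  P1–W: 10 × €6 = €60
  P1–Y: 10 × €8 = €80
  P2–X: 20 × €6 = €120
  P2–Y: 40 × €9 = €360
Total = 60 + 80 + 120 + 360 = €620.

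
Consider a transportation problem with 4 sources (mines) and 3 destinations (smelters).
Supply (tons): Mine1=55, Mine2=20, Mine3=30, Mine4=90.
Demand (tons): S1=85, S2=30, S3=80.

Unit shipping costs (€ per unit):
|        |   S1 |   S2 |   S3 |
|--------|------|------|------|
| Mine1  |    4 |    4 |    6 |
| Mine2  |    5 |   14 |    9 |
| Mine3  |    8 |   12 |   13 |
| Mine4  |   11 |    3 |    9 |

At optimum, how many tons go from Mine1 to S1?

35

Optimal shipments:
  Mine1→S1: 35 × €4 = €140
  Mine1→S3: 20 × €6 = €120
  Mine2→S1: 20 × €5 = €100
  Mine3→S1: 30 × €8 = €240
  Mine4→S2: 30 × €3 = €90
  Mine4→S3: 60 × €9 = €540
Total cost = €1230.
So Mine1→S1 carries 35 tons.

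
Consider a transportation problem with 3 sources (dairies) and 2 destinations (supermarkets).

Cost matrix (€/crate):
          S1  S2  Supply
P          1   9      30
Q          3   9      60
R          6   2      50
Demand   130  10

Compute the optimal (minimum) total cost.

An optimal shipping plan:
  P→S1: 30 × €1 = €30
  Q→S1: 60 × €3 = €180
  R→S1: 40 × €6 = €240
  R→S2: 10 × €2 = €20
Total = 30 + 180 + 240 + 20 = €470.
(Supply check: P ships 30; Q ships 60; R ships 50.)

470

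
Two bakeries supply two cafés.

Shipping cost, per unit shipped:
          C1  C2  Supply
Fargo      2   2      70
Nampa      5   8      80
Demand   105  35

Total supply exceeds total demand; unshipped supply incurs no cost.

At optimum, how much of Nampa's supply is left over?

10

Minimum-cost shipments:
  Fargo–C1: 35 × 2 = 70
  Fargo–C2: 35 × 2 = 70
  Nampa–C1: 70 × 5 = 350
Total cost = 490.
Nampa ships 70 of its 80, leaving 10.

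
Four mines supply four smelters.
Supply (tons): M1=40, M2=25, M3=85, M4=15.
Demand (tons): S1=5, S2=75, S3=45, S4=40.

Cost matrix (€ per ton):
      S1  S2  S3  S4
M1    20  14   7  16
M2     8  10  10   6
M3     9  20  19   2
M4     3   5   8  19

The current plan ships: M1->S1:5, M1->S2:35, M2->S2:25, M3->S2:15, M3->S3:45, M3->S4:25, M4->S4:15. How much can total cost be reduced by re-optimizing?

805

Current plan cost = 5·20 + 35·14 + 25·10 + 15·20 + 45·19 + 25·2 + 15·19 = €2330.
Optimal plan:
  M1 to S3: 40 tons
  M2 to S2: 25 tons
  M3 to S1: 5 tons
  M3 to S2: 35 tons
  M3 to S3: 5 tons
  M3 to S4: 40 tons
  M4 to S2: 15 tons
Optimal cost = €1525.
Saving = 2330 − 1525 = €805.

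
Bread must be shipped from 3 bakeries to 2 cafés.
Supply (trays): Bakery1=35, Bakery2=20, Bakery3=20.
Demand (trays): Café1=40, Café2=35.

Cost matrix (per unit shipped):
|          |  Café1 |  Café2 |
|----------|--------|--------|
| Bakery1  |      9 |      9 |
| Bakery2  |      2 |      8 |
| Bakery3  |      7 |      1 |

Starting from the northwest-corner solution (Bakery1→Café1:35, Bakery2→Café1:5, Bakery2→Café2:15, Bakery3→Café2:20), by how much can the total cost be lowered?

Current plan cost = 35·9 + 5·2 + 15·8 + 20·1 = 465.
Optimal plan:
  Bakery1 to Café1: 20 × 9 = 180
  Bakery1 to Café2: 15 × 9 = 135
  Bakery2 to Café1: 20 × 2 = 40
  Bakery3 to Café2: 20 × 1 = 20
Optimal cost = 375.
Saving = 465 − 375 = 90.

90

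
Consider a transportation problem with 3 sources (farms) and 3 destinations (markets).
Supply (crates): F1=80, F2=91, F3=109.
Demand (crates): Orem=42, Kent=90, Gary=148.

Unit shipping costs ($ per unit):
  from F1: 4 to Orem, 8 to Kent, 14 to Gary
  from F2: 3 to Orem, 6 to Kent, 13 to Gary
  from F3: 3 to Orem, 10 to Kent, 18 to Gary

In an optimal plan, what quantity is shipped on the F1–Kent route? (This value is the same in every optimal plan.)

0

Optimal shipments:
  F1–Gary: 80 × $14 = $1120
  F2–Kent: 23 × $6 = $138
  F2–Gary: 68 × $13 = $884
  F3–Orem: 42 × $3 = $126
  F3–Kent: 67 × $10 = $670
Total cost = $2938.
The route F1→Kent is not used.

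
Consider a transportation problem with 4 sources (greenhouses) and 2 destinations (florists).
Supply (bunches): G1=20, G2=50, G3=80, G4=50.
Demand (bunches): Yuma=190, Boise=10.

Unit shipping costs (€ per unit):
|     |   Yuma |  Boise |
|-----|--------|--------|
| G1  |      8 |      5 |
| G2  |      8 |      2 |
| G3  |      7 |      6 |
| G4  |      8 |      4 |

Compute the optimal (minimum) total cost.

1460

An optimal shipping plan:
  G1->Yuma: 20 × €8 = €160
  G2->Yuma: 40 × €8 = €320
  G2->Boise: 10 × €2 = €20
  G3->Yuma: 80 × €7 = €560
  G4->Yuma: 50 × €8 = €400
Total = 160 + 320 + 20 + 560 + 400 = €1460.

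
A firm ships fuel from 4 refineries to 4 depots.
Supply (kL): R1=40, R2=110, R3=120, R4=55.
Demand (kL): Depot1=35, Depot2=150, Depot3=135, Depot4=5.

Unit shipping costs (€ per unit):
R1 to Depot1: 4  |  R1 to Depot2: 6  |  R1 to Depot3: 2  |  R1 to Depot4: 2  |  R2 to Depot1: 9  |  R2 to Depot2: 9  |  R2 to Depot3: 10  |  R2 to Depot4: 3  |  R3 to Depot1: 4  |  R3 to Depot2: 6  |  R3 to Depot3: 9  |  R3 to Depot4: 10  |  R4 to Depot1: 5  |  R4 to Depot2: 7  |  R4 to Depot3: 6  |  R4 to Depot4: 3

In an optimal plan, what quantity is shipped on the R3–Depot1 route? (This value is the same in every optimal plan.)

35

Solving gives:
  R1–Depot3: 40 × €2 = €80
  R2–Depot2: 65 × €9 = €585
  R2–Depot3: 40 × €10 = €400
  R2–Depot4: 5 × €3 = €15
  R3–Depot1: 35 × €4 = €140
  R3–Depot2: 85 × €6 = €510
  R4–Depot3: 55 × €6 = €330
Total cost = €2060.
So R3→Depot1 carries 35 kL.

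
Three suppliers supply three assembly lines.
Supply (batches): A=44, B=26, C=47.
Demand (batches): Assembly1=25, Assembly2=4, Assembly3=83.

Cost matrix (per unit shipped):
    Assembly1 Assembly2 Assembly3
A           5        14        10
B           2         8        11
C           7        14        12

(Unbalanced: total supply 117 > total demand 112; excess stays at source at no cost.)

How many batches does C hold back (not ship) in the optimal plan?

An optimal plan:
  A–Assembly3: 44 × 10 = 440
  B–Assembly1: 22 × 2 = 44
  B–Assembly2: 4 × 8 = 32
  C–Assembly1: 3 × 7 = 21
  C–Assembly3: 39 × 12 = 468
Total cost = 1005.
C ships 42 of its 47, leaving 5.

5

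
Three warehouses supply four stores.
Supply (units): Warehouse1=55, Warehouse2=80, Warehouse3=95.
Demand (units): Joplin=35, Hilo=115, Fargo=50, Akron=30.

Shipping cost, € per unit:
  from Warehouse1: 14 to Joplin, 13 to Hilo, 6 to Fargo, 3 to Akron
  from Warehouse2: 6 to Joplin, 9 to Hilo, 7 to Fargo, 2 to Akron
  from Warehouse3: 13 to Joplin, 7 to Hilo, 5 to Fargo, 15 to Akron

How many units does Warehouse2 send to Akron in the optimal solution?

25

Solving gives:
  Warehouse1 to Fargo: 50 × €6 = €300
  Warehouse1 to Akron: 5 × €3 = €15
  Warehouse2 to Joplin: 35 × €6 = €210
  Warehouse2 to Hilo: 20 × €9 = €180
  Warehouse2 to Akron: 25 × €2 = €50
  Warehouse3 to Hilo: 95 × €7 = €665
Total cost = €1420.
So Warehouse2→Akron carries 25 units.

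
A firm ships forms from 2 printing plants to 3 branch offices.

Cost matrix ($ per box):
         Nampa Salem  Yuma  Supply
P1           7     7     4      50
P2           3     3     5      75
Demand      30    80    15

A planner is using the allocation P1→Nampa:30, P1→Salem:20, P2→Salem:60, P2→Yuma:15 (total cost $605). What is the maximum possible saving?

75

Current plan cost = 30·7 + 20·7 + 60·3 + 15·5 = $605.
Optimal plan:
  P1→Nampa: 30 × $7 = $210
  P1→Salem: 5 × $7 = $35
  P1→Yuma: 15 × $4 = $60
  P2→Salem: 75 × $3 = $225
Optimal cost = $530.
Saving = 605 − 530 = $75.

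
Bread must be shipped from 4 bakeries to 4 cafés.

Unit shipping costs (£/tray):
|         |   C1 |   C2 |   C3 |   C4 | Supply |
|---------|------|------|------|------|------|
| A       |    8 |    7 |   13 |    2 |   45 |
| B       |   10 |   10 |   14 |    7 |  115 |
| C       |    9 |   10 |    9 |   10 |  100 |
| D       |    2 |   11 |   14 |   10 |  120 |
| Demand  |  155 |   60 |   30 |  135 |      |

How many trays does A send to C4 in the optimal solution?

45

Optimal shipments:
  A to C4: 45 × £2 = £90
  B to C2: 25 × £10 = £250
  B to C4: 90 × £7 = £630
  C to C1: 35 × £9 = £315
  C to C2: 35 × £10 = £350
  C to C3: 30 × £9 = £270
  D to C1: 120 × £2 = £240
Total cost = £2145.
So A→C4 carries 45 trays.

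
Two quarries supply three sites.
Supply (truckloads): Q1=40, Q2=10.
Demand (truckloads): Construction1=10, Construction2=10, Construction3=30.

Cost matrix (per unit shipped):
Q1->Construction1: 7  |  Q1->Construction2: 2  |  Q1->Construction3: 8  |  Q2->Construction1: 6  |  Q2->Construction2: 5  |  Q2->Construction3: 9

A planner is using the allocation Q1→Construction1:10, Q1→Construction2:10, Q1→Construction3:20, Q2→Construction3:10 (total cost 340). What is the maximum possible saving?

Current plan cost = 10·7 + 10·2 + 20·8 + 10·9 = 340.
Optimal plan:
  Q1→Construction2: 10 × 2 = 20
  Q1→Construction3: 30 × 8 = 240
  Q2→Construction1: 10 × 6 = 60
Optimal cost = 320.
Saving = 340 − 320 = 20.

20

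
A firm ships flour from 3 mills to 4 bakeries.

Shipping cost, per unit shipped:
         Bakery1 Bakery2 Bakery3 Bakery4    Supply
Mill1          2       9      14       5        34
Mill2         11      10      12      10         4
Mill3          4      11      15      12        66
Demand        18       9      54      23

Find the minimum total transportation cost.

Optimal allocation:
  Mill1→Bakery1: 2 × 2 = 4
  Mill1→Bakery2: 9 × 9 = 81
  Mill1→Bakery4: 23 × 5 = 115
  Mill2→Bakery3: 4 × 12 = 48
  Mill3→Bakery1: 16 × 4 = 64
  Mill3→Bakery3: 50 × 15 = 750
Total = 4 + 81 + 115 + 48 + 64 + 750 = 1062.

1062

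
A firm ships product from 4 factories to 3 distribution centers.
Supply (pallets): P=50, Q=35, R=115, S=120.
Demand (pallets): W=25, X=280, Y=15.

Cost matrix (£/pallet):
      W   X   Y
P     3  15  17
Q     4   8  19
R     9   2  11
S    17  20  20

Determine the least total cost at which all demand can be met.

3360

A cheapest plan:
  P→W: 25 × £3 = £75
  P→X: 25 × £15 = £375
  Q→X: 35 × £8 = £280
  R→X: 115 × £2 = £230
  S→X: 105 × £20 = £2100
  S→Y: 15 × £20 = £300
Total = 75 + 375 + 280 + 230 + 2100 + 300 = £3360.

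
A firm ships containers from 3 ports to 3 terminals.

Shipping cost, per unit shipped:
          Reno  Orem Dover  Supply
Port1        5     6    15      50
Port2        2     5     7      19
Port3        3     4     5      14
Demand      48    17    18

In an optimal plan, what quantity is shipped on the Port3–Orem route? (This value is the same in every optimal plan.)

Optimal shipments:
  Port1 to Reno: 33 TEU
  Port1 to Orem: 17 TEU
  Port2 to Reno: 15 TEU
  Port2 to Dover: 4 TEU
  Port3 to Dover: 14 TEU
Total cost = 395.
The route Port3→Orem is not used.

0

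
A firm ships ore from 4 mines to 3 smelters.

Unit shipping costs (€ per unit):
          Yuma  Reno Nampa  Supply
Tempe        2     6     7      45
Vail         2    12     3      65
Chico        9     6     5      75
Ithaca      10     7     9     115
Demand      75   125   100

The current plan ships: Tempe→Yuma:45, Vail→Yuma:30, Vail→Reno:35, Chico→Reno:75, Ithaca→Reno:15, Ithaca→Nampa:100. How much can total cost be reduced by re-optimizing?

Current plan cost = 45·2 + 30·2 + 35·12 + 75·6 + 15·7 + 100·9 = €2025.
Optimal plan:
  Tempe->Yuma: 45 × €2 = €90
  Vail->Yuma: 30 × €2 = €60
  Vail->Nampa: 35 × €3 = €105
  Chico->Reno: 10 × €6 = €60
  Chico->Nampa: 65 × €5 = €325
  Ithaca->Reno: 115 × €7 = €805
Optimal cost = €1445.
Saving = 2025 − 1445 = €580.

580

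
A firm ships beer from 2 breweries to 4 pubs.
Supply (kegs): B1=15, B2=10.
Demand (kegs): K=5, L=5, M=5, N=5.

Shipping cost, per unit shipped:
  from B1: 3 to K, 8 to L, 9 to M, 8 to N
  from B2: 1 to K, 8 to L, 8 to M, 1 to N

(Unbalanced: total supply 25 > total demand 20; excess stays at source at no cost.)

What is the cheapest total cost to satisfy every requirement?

An optimal shipping plan:
  B1→L: 5 × 8 = 40
  B1→M: 5 × 9 = 45
  B2→K: 5 × 1 = 5
  B2→N: 5 × 1 = 5
Total = 40 + 45 + 5 + 5 = 95.
(Supply check: B1 ships 10; B2 ships 10.)

95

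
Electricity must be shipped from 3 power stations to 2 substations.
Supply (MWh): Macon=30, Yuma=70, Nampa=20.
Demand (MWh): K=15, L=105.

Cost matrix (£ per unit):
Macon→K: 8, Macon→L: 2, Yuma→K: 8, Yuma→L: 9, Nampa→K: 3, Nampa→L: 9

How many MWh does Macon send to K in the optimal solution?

The minimum-cost plan:
  Macon to L: 30 × £2 = £60
  Yuma to L: 70 × £9 = £630
  Nampa to K: 15 × £3 = £45
  Nampa to L: 5 × £9 = £45
Total cost = £780.
The route Macon→K is not used.

0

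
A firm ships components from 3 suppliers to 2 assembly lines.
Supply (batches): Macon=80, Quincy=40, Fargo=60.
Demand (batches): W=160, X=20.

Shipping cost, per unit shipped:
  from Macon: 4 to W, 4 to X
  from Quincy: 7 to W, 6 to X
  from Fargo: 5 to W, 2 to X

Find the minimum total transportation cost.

840

One minimum-cost allocation:
  Macon->W: 80 batches
  Quincy->W: 40 batches
  Fargo->W: 40 batches
  Fargo->X: 20 batches
Total cost = 840.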